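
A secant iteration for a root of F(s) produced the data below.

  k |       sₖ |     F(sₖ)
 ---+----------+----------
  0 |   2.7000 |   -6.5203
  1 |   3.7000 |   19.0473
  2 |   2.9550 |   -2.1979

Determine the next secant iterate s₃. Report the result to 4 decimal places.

3.0321

s₃ = 2.9550 − (-2.1979)·(2.9550 − 3.7000) / (-2.1979 − 19.0473)
   = 2.9550 − (1.637436)/(-21.245200) = 3.032073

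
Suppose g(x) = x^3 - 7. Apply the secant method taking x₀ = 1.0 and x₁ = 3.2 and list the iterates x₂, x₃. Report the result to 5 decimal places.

g(1.0) = -6.0000000, g(3.2) = 25.7680000
x₂ = 3.2000000 − 25.7680000·(3.2000000 − 1.0000000) / (25.7680000 − (-6.0000000)) = 3.2000000 − (56.6896000)/(31.7680000) = 1.4155125
g(1.4155125) = -4.1637723
x₃ = 1.4155125 − (-4.1637723)·(1.4155125 − 3.2000000) / (-4.1637723 − 25.7680000) = 1.4155125 − (7.4301998)/(-29.9317723) = 1.6637503

1.41551, 1.66375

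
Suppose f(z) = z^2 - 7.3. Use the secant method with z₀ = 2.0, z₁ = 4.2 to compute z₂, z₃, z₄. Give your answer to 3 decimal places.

2.532, 2.664, 2.703

f(2.0) = -3.30000, f(4.2) = 10.34000
z₂ = 4.20000 − 10.34000·(4.20000 − 2.00000) / (10.34000 − (-3.30000)) = 4.20000 − (22.74800)/(13.64000) = 2.53226
f(2.53226) = -0.88767
z₃ = 2.53226 − (-0.88767)·(2.53226 − 4.20000) / (-0.88767 − 10.34000) = 2.53226 − (1.48040)/(-11.22767) = 2.66411
f(2.66411) = -0.20251
z₄ = 2.66411 − (-0.20251)·(2.66411 − 2.53226) / (-0.20251 − (-0.88767)) = 2.66411 − (-0.02670)/(0.68516) = 2.70308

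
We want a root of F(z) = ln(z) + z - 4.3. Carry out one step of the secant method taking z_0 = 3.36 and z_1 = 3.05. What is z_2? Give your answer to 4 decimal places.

F(3.36) = 0.271941, F(3.05) = -0.134858
z_2 = 3.050000 − (-0.134858)·(3.050000 − 3.360000) / (-0.134858 − 0.271941) = 3.050000 − (0.041806)/(-0.406799) = 3.152768

3.1528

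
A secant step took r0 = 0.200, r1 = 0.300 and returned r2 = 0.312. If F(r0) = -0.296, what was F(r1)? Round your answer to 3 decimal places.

-0.032

The secant line through (0.200, -0.296) and (0.300, F(r1)) crosses zero at r2 = 0.312.
So (0.200, -0.296), (0.300, F(r1)), (0.312, 0) are collinear:
F(r1) = -0.296 · (0.300 − 0.312) / (0.200 − 0.312) = -0.296 · (-0.01200)/(-0.11200) = -0.03171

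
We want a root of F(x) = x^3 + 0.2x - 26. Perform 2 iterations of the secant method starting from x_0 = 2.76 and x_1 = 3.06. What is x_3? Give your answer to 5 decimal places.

F(2.76) = -4.4234240, F(3.06) = 3.2646160
x_2 = 3.0600000 − 3.2646160·(3.0600000 − 2.7600000) / (3.2646160 − (-4.4234240)) = 3.0600000 − (0.9793848)/(7.6880400) = 2.9326093
F(2.9326093) = -0.1924595
x_3 = 2.9326093 − (-0.1924595)·(2.9326093 − 3.0600000) / (-0.1924595 − 3.2646160) = 2.9326093 − (0.0245176)/(-3.4570755) = 2.9397013

2.93970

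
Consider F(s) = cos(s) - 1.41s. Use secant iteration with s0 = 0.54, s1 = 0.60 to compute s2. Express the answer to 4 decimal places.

0.5894

F(0.54) = 0.096309, F(0.60) = -0.020664
s2 = 0.600000 − (-0.020664)·(0.600000 − 0.540000) / (-0.020664 − 0.096309) = 0.600000 − (-0.001240)/(-0.116973) = 0.589400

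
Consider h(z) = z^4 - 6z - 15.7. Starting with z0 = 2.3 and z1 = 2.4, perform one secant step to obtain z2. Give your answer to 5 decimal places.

h(2.3) = -1.5159000, h(2.4) = 3.0776000
z2 = 2.4000000 − 3.0776000·(2.4000000 − 2.3000000) / (3.0776000 − (-1.5159000)) = 2.4000000 − (0.3077600)/(4.5935000) = 2.3330010

2.33300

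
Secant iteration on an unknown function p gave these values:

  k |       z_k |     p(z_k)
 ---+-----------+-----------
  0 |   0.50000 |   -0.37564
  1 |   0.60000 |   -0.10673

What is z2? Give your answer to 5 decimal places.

0.63969

z2 = 0.60000 − (-0.10673)·(0.60000 − 0.50000) / (-0.10673 − (-0.37564))
   = 0.60000 − (-0.0106730)/(0.2689100) = 0.6396899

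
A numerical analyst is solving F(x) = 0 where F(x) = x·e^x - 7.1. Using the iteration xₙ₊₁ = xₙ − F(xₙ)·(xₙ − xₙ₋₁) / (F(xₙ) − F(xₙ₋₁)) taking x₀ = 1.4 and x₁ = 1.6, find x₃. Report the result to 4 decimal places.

1.5326

F(1.4) = -1.422720, F(1.6) = 0.824852
x₂ = 1.600000 − 0.824852·(1.600000 − 1.400000) / (0.824852 − (-1.422720)) = 1.600000 − (0.164970)/(2.247572) = 1.526601
F(1.526601) = -0.073814
x₃ = 1.526601 − (-0.073814)·(1.526601 − 1.600000) / (-0.073814 − 0.824852) = 1.526601 − (0.005418)/(-0.898666) = 1.532629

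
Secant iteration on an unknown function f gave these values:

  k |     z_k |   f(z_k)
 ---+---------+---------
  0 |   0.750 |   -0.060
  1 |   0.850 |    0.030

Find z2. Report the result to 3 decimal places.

z2 = 0.850 − 0.030·(0.850 − 0.750) / (0.030 − (-0.060))
   = 0.850 − (0.00300)/(0.09000) = 0.81667

0.817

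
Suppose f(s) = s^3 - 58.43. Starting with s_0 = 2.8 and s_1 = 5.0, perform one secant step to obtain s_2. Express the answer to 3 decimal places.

f(2.8) = -36.47800, f(5.0) = 66.57000
s_2 = 5.00000 − 66.57000·(5.00000 − 2.80000) / (66.57000 − (-36.47800)) = 5.00000 − (146.45400)/(103.04800) = 3.57878

3.579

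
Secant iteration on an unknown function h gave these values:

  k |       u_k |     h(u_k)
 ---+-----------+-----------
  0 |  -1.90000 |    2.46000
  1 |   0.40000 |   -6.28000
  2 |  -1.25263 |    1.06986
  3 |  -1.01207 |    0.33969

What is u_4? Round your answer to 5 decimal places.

-0.90016

u_4 = -1.01207 − 0.33969·(-1.01207 − (-1.25263)) / (0.33969 − 1.06986)
   = -1.01207 − (0.0817158)/(-0.7301700) = -0.9001566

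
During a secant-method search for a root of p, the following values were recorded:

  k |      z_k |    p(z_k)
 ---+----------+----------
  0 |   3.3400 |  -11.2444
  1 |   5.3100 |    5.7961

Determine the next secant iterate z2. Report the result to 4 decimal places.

z2 = 5.3100 − 5.7961·(5.3100 − 3.3400) / (5.7961 − (-11.2444))
   = 5.3100 − (11.418317)/(17.040500) = 4.639931

4.6399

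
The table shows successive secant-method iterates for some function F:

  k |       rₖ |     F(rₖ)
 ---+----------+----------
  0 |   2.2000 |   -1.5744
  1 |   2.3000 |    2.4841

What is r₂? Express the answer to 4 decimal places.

2.2388

r₂ = 2.3000 − 2.4841·(2.3000 − 2.2000) / (2.4841 − (-1.5744))
   = 2.3000 − (0.248410)/(4.058500) = 2.238793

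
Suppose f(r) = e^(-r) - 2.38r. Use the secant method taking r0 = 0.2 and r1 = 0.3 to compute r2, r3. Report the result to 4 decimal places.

f(0.2) = 0.342731, f(0.3) = 0.026818
r2 = 0.300000 − 0.026818·(0.300000 − 0.200000) / (0.026818 − 0.342731) = 0.300000 − (0.002682)/(-0.315913) = 0.308489
f(0.308489) = 0.000352
r3 = 0.308489 − 0.000352·(0.308489 − 0.300000) / (0.000352 − 0.026818) = 0.308489 − (0.000003)/(-0.026466) = 0.308602

0.3085, 0.3086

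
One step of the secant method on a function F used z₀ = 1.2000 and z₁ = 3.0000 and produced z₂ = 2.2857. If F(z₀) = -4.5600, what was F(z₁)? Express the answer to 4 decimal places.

3.0001

The secant line through (1.2000, -4.5600) and (3.0000, F(z₁)) crosses zero at z₂ = 2.2857.
So (1.2000, -4.5600), (3.0000, F(z₁)), (2.2857, 0) are collinear:
F(z₁) = -4.5600 · (3.0000 − 2.2857) / (1.2000 − 2.2857) = -4.5600 · (0.714300)/(-1.085700) = 3.000099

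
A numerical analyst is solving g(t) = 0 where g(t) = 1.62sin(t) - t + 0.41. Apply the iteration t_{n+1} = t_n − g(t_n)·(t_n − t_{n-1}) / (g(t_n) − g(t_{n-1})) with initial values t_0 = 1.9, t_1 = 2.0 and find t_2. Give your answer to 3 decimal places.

g(1.9) = 0.04301, g(2.0) = -0.11694
t_2 = 2.00000 − (-0.11694)·(2.00000 − 1.90000) / (-0.11694 − 0.04301) = 2.00000 − (-0.01169)/(-0.15994) = 1.92689

1.927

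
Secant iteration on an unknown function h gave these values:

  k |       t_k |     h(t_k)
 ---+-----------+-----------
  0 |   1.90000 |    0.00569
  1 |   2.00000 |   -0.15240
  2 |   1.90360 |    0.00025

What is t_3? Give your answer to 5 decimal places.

1.90376

t_3 = 1.90360 − 0.00025·(1.90360 − 2.00000) / (0.00025 − (-0.15240))
   = 1.90360 − (-0.0000241)/(0.1526500) = 1.9037579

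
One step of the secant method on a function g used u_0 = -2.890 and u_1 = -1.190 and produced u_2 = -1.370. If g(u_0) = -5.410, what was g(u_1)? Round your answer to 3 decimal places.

The secant line through (-2.890, -5.410) and (-1.190, g(u_1)) crosses zero at u_2 = -1.370.
So (-2.890, -5.410), (-1.190, g(u_1)), (-1.370, 0) are collinear:
g(u_1) = -5.410 · (-1.190 − (-1.370)) / (-2.890 − (-1.370)) = -5.410 · (0.18000)/(-1.52000) = 0.64066

0.641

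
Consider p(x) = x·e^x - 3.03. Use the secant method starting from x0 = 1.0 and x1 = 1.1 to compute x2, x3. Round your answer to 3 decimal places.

1.053, 1.055

p(1.0) = -0.31172, p(1.1) = 0.27458
x2 = 1.10000 − 0.27458·(1.10000 − 1.00000) / (0.27458 − (-0.31172)) = 1.10000 − (0.02746)/(0.58630) = 1.05317
p(1.05317) = -0.01087
x3 = 1.05317 − (-0.01087)·(1.05317 − 1.10000) / (-0.01087 − 0.27458) = 1.05317 − (0.00051)/(-0.28545) = 1.05495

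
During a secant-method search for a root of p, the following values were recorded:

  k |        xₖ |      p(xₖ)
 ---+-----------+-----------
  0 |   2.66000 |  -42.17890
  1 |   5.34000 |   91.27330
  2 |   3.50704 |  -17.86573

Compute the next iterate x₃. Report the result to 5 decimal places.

x₃ = 3.50704 − (-17.86573)·(3.50704 − 5.34000) / (-17.86573 − 91.27330)
   = 3.50704 − (32.7471685)/(-109.1390300) = 3.8070900

3.80709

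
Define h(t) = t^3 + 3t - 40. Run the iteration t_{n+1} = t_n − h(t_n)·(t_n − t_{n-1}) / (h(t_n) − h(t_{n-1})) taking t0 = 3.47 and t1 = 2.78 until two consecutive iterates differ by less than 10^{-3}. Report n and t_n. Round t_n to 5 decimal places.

n = 5, t_n = 3.12832

h(3.47) = 12.1919230, h(2.78) = -10.1750480
t2 = 2.7800000 − (-10.1750480)·(-0.6900000)/(-22.3669710) = 3.0938907;  |Δ| = 0.3138907
h(3.0938907) = -1.1031136
t3 = 3.0938907 − (-1.1031136)·(0.3138907)/(9.0719344) = 3.1320586;  |Δ| = 0.0381679
h(3.1320586) = 0.1210161
t4 = 3.1320586 − 0.1210161·(0.0381679)/(1.2241298) = 3.1282854;  |Δ| = 0.0037732
h(3.1282854) = -0.0012140
t5 = 3.1282854 − (-0.0012140)·(-0.0037732)/(-0.1222301) = 3.1283228;  |Δ| = 0.0000375
|t5 − t4| = 0.0000375 < 10^{-3}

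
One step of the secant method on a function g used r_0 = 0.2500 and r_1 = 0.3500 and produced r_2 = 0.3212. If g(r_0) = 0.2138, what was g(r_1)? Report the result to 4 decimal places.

-0.0865

The secant line through (0.2500, 0.2138) and (0.3500, g(r_1)) crosses zero at r_2 = 0.3212.
So (0.2500, 0.2138), (0.3500, g(r_1)), (0.3212, 0) are collinear:
g(r_1) = 0.2138 · (0.3500 − 0.3212) / (0.2500 − 0.3212) = 0.2138 · (0.028800)/(-0.071200) = -0.086481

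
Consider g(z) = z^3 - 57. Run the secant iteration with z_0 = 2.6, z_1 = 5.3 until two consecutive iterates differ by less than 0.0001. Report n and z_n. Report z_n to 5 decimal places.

n = 7, z_n = 3.84850

g(2.6) = -39.4240000, g(5.3) = 91.8770000
z_2 = 5.3000000 − 91.8770000·(2.7000000)/(131.3010000) = 3.4106930;  |Δ| = 1.8893070
g(3.4106930) = -17.3239997
z_3 = 3.4106930 − (-17.3239997)·(-1.8893070)/(-109.2009997) = 3.7104188;  |Δ| = 0.2997258
g(3.7104188) = -5.9178954
z_4 = 3.7104188 − (-5.9178954)·(0.2997258)/(11.4061043) = 3.8659272;  |Δ| = 0.1555085
g(3.8659272) = 0.7778030
z_5 = 3.8659272 − 0.7778030·(0.1555085)/(6.6956984) = 3.8478627;  |Δ| = 0.0180646
g(3.8478627) = -0.0283648
z_6 = 3.8478627 − (-0.0283648)·(-0.0180646)/(-0.8061678) = 3.8484982;  |Δ| = 0.0006356
g(3.8484982) = -0.0001281
z_7 = 3.8484982 − (-0.0001281)·(0.0006356)/(0.0282367) = 3.8485011;  |Δ| = 0.0000029
|z_7 − z_6| = 0.0000029 < 0.0001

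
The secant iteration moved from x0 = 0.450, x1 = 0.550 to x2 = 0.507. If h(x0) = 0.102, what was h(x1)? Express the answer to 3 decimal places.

-0.077

The secant line through (0.450, 0.102) and (0.550, h(x1)) crosses zero at x2 = 0.507.
So (0.450, 0.102), (0.550, h(x1)), (0.507, 0) are collinear:
h(x1) = 0.102 · (0.550 − 0.507) / (0.450 − 0.507) = 0.102 · (0.04300)/(-0.05700) = -0.07695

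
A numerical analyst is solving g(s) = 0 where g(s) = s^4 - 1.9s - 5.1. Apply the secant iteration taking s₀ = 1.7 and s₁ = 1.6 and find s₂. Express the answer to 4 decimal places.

1.6986

g(1.7) = 0.022100, g(1.6) = -1.586400
s₂ = 1.600000 − (-1.586400)·(1.600000 − 1.700000) / (-1.586400 − 0.022100) = 1.600000 − (0.158640)/(-1.608500) = 1.698626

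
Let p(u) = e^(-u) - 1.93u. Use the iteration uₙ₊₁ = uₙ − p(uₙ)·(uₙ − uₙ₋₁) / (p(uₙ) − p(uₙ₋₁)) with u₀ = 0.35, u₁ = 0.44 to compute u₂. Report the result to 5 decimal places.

0.36121

p(0.35) = 0.0291881, p(0.44) = -0.2051636
u₂ = 0.4400000 − (-0.2051636)·(0.4400000 − 0.3500000) / (-0.2051636 − 0.0291881) = 0.4400000 − (-0.0184647)/(-0.2343517) = 0.3612093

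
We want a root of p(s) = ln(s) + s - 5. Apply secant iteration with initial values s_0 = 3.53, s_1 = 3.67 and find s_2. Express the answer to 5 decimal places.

3.69333

p(3.53) = -0.2087021, p(3.67) = -0.0298083
s_2 = 3.6700000 − (-0.0298083)·(3.6700000 − 3.5300000) / (-0.0298083 − (-0.2087021)) = 3.6700000 − (-0.0041732)/(0.1788938) = 3.6933276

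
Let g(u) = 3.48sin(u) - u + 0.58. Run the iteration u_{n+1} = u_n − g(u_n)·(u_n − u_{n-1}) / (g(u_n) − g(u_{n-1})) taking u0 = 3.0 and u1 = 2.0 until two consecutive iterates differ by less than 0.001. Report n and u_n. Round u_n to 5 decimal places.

g(3.0) = -1.9289024, g(2.0) = 1.7443550
u2 = 2.0000000 − 1.7443550·(-1.0000000)/(3.6732574) = 2.4748796;  |Δ| = 0.4748796
g(2.4748796) = 0.2571741
u3 = 2.4748796 − 0.2571741·(0.4748796)/(-1.4871809) = 2.5569992;  |Δ| = 0.0821196
g(2.5569992) = -0.0565252
u4 = 2.5569992 − (-0.0565252)·(0.0821196)/(-0.3136994) = 2.5422022;  |Δ| = 0.0147971
g(2.5422022) = 0.0010026
u5 = 2.5422022 − 0.0010026·(-0.0147971)/(0.0575278) = 2.5424601;  |Δ| = 0.0002579
|u5 − u4| = 0.0002579 < 0.001

n = 5, u_n = 2.54246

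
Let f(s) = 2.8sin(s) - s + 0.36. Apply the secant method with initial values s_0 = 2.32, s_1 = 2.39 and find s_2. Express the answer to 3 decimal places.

2.350

f(2.32) = 0.09025, f(2.39) = -0.11815
s_2 = 2.39000 − (-0.11815)·(2.39000 − 2.32000) / (-0.11815 − 0.09025) = 2.39000 − (-0.00827)/(-0.20840) = 2.35031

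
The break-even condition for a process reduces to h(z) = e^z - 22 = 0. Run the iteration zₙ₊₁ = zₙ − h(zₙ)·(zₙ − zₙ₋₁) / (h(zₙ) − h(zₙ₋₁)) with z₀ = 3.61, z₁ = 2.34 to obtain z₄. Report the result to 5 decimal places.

3.08246

h(3.61) = 14.9660528, h(2.34) = -11.6187634
z₂ = 2.3400000 − (-11.6187634)·(2.3400000 − 3.6100000) / (-11.6187634 − 14.9660528) = 2.3400000 − (14.7558296)/(-26.5848163) = 2.8950473
h(2.8950473) = -3.9156438
z₃ = 2.8950473 − (-3.9156438)·(2.8950473 − 2.3400000) / (-3.9156438 − (-11.6187634)) = 2.8950473 − (-2.1733674)/(7.7031196) = 3.1771885
h(3.1771885) = 1.9792402
z₄ = 3.1771885 − 1.9792402·(3.1771885 − 2.8950473) / (1.9792402 − (-3.9156438)) = 3.1771885 − (0.5584252)/(5.8948840) = 3.0824580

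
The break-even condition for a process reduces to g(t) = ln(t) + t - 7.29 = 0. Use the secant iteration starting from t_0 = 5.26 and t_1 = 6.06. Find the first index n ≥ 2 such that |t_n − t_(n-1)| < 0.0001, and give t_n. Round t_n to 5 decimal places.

g(5.26) = -0.3698690, g(6.06) = 0.5717098
t_2 = 6.0600000 − 0.5717098·(0.8000000)/(0.9415788) = 5.5742543;  |Δ| = 0.4857457
g(5.5742543) = 0.0024129
t_3 = 5.5742543 − 0.0024129·(-0.4857457)/(-0.5692969) = 5.5721956;  |Δ| = 0.0020587
g(5.5721956) = -0.0000153
t_4 = 5.5721956 − (-0.0000153)·(-0.0020587)/(-0.0024281) = 5.5722085;  |Δ| = 0.0000130
|t_4 − t_3| = 0.0000130 < 0.0001

n = 4, t_n = 5.57221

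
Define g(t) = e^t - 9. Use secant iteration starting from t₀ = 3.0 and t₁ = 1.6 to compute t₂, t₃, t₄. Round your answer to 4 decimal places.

g(3.0) = 11.085537, g(1.6) = -4.046968
t₂ = 1.600000 − (-4.046968)·(1.600000 − 3.000000) / (-4.046968 − 11.085537) = 1.600000 − (5.665755)/(-15.132504) = 1.974410
g(1.974410) = -1.797634
t₃ = 1.974410 − (-1.797634)·(1.974410 − 1.600000) / (-1.797634 − (-4.046968)) = 1.974410 − (-0.673051)/(2.249334) = 2.273632
g(2.273632) = 0.714622
t₄ = 2.273632 − 0.714622·(2.273632 − 1.974410) / (0.714622 − (-1.797634)) = 2.273632 − (0.213831)/(2.512256) = 2.188517

1.9744, 2.2736, 2.1885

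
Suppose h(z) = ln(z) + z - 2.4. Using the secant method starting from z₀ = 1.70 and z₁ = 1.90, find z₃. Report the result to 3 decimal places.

1.808

h(1.70) = -0.16937, h(1.90) = 0.14185
z₂ = 1.90000 − 0.14185·(1.90000 − 1.70000) / (0.14185 − (-0.16937)) = 1.90000 − (0.02837)/(0.31123) = 1.80884
h(1.80884) = 0.00153
z₃ = 1.80884 − 0.00153·(1.80884 − 1.90000) / (0.00153 − 0.14185) = 1.80884 − (-0.00014)/(-0.14033) = 1.80785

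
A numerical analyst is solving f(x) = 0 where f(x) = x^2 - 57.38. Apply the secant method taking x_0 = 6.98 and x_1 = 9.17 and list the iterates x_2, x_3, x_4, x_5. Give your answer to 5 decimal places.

7.51620, 7.56934, 7.57498, 7.57496

f(6.98) = -8.6596000, f(9.17) = 26.7089000
x_2 = 9.1700000 − 26.7089000·(9.1700000 − 6.9800000) / (26.7089000 − (-8.6596000)) = 9.1700000 − (58.4924910)/(35.3685000) = 7.5161981
f(7.5161981) = -0.8867655
x_3 = 7.5161981 − (-0.8867655)·(7.5161981 − 9.1700000) / (-0.8867655 − 26.7089000) = 7.5161981 − (1.4665344)/(-27.5956655) = 7.5693418
f(7.5693418) = -0.0850648
x_4 = 7.5693418 − (-0.0850648)·(7.5693418 − 7.5161981) / (-0.0850648 − (-0.8867655)) = 7.5693418 − (-0.0045207)/(0.8017007) = 7.5749806
f(7.5749806) = 0.0003315
x_5 = 7.5749806 − 0.0003315·(7.5749806 − 7.5693418) / (0.0003315 − (-0.0850648)) = 7.5749806 − (0.0000019)/(0.0853963) = 7.5749587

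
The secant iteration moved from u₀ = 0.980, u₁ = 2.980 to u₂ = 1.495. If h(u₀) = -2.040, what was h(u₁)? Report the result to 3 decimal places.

The secant line through (0.980, -2.040) and (2.980, h(u₁)) crosses zero at u₂ = 1.495.
So (0.980, -2.040), (2.980, h(u₁)), (1.495, 0) are collinear:
h(u₁) = -2.040 · (2.980 − 1.495) / (0.980 − 1.495) = -2.040 · (1.48500)/(-0.51500) = 5.88233

5.882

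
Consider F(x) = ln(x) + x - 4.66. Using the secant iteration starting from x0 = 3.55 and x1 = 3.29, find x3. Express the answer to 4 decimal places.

3.4280

F(3.55) = 0.156948, F(3.29) = -0.179112
x2 = 3.290000 − (-0.179112)·(3.290000 − 3.550000) / (-0.179112 − 0.156948) = 3.290000 − (0.046569)/(-0.336060) = 3.428574
F(3.428574) = 0.000719
x3 = 3.428574 − 0.000719·(3.428574 − 3.290000) / (0.000719 − (-0.179112)) = 3.428574 − (0.000100)/(0.179831) = 3.428020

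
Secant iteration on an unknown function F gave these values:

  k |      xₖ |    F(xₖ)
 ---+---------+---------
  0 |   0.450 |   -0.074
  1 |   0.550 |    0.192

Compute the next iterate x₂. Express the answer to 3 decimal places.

x₂ = 0.550 − 0.192·(0.550 − 0.450) / (0.192 − (-0.074))
   = 0.550 − (0.01920)/(0.26600) = 0.47782

0.478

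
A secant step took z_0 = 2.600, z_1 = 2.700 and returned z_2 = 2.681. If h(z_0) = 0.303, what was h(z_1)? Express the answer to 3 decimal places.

The secant line through (2.600, 0.303) and (2.700, h(z_1)) crosses zero at z_2 = 2.681.
So (2.600, 0.303), (2.700, h(z_1)), (2.681, 0) are collinear:
h(z_1) = 0.303 · (2.700 − 2.681) / (2.600 − 2.681) = 0.303 · (0.01900)/(-0.08100) = -0.07107

-0.071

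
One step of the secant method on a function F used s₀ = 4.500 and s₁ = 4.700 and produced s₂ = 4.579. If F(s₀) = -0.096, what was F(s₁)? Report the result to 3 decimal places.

0.147

The secant line through (4.500, -0.096) and (4.700, F(s₁)) crosses zero at s₂ = 4.579.
So (4.500, -0.096), (4.700, F(s₁)), (4.579, 0) are collinear:
F(s₁) = -0.096 · (4.700 − 4.579) / (4.500 − 4.579) = -0.096 · (0.12100)/(-0.07900) = 0.14704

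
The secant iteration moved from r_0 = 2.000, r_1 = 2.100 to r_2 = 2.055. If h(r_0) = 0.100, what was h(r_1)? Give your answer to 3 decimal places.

-0.082

The secant line through (2.000, 0.100) and (2.100, h(r_1)) crosses zero at r_2 = 2.055.
So (2.000, 0.100), (2.100, h(r_1)), (2.055, 0) are collinear:
h(r_1) = 0.100 · (2.100 − 2.055) / (2.000 − 2.055) = 0.100 · (0.04500)/(-0.05500) = -0.08182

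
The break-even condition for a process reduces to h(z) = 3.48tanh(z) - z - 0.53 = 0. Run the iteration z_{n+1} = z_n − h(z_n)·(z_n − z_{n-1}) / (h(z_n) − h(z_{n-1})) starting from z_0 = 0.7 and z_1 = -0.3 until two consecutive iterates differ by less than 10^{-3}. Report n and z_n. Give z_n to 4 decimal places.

h(0.7) = 0.873200, h(-0.3) = -1.243768
z_2 = -0.300000 − (-1.243768)·(-1.000000)/(-2.116968) = 0.287523;  |Δ| = 0.587523
h(0.287523) = 0.156367
z_3 = 0.287523 − 0.156367·(0.587523)/(1.400135) = 0.221909;  |Δ| = 0.065615
h(0.221909) = 0.007902
z_4 = 0.221909 − 0.007902·(-0.065615)/(-0.148465) = 0.218416;  |Δ| = 0.003492
h(0.218416) = -0.000188
z_5 = 0.218416 − (-0.000188)·(-0.003492)/(-0.008090) = 0.218498;  |Δ| = 0.000081
|z_5 − z_4| = 0.000081 < 10^{-3}

n = 5, z_n = 0.2185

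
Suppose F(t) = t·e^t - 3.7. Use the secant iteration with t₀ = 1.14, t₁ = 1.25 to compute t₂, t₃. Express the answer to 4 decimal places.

1.1587, 1.1599

F(1.14) = -0.135484, F(1.25) = 0.662929
t₂ = 1.250000 − 0.662929·(1.250000 − 1.140000) / (0.662929 − (-0.135484)) = 1.250000 − (0.072922)/(0.798413) = 1.158666
F(1.158666) = -0.008859
t₃ = 1.158666 − (-0.008859)·(1.158666 − 1.250000) / (-0.008859 − 0.662929) = 1.158666 − (0.000809)/(-0.671788) = 1.159871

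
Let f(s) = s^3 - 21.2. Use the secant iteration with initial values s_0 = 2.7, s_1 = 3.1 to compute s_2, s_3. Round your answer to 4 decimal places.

2.7600, 2.7668

f(2.7) = -1.517000, f(3.1) = 8.591000
s_2 = 3.100000 − 8.591000·(3.100000 − 2.700000) / (8.591000 − (-1.517000)) = 3.100000 − (3.436400)/(10.108000) = 2.760032
f(2.760032) = -0.174701
s_3 = 2.760032 − (-0.174701)·(2.760032 − 3.100000) / (-0.174701 − 8.591000) = 2.760032 − (0.059393)/(-8.765701) = 2.766807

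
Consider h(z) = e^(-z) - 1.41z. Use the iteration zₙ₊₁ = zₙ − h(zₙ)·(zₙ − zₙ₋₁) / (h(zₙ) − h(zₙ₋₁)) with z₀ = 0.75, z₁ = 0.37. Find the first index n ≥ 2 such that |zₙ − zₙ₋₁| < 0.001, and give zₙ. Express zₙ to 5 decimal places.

h(0.75) = -0.5851334, h(0.37) = 0.1690343
z₂ = 0.3700000 − 0.1690343·(-0.3800000)/(0.7541678) = 0.4551708;  |Δ| = 0.0851708
h(0.4551708) = -0.0074511
z₃ = 0.4551708 − (-0.0074511)·(0.0851708)/(-0.1764855) = 0.4515749;  |Δ| = 0.0035959
h(0.4515749) = -0.0000958
z₄ = 0.4515749 − (-0.0000958)·(-0.0035959)/(0.0073553) = 0.4515280;  |Δ| = 0.0000469
|z₄ − z₃| = 0.0000469 < 0.001

n = 4, zₙ = 0.45153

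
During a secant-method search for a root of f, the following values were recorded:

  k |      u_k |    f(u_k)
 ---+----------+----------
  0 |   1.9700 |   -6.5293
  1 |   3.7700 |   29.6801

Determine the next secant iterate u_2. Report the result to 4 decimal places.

2.2946

u_2 = 3.7700 − 29.6801·(3.7700 − 1.9700) / (29.6801 − (-6.5293))
   = 3.7700 − (53.424180)/(36.209400) = 2.294577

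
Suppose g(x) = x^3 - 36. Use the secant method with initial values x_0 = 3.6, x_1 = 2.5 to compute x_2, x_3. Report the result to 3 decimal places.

3.222, 3.325

g(3.6) = 10.65600, g(2.5) = -20.37500
x_2 = 2.50000 − (-20.37500)·(2.50000 − 3.60000) / (-20.37500 − 10.65600) = 2.50000 − (22.41250)/(-31.03100) = 3.22226
g(3.22226) = -2.54335
x_3 = 3.22226 − (-2.54335)·(3.22226 − 2.50000) / (-2.54335 − (-20.37500)) = 3.22226 − (-1.83697)/(17.83165) = 3.32528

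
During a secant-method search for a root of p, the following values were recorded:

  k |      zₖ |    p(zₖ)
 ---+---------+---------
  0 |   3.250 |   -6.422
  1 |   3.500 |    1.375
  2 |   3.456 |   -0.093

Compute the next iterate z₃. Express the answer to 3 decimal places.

3.459

z₃ = 3.456 − (-0.093)·(3.456 − 3.500) / (-0.093 − 1.375)
   = 3.456 − (0.00409)/(-1.46800) = 3.45879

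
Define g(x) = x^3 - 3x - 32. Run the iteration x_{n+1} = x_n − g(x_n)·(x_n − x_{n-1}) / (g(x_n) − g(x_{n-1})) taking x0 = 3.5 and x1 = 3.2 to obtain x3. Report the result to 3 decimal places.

3.489

g(3.5) = 0.37500, g(3.2) = -8.83200
x2 = 3.20000 − (-8.83200)·(3.20000 − 3.50000) / (-8.83200 − 0.37500) = 3.20000 − (2.64960)/(-9.20700) = 3.48778
g(3.48778) = -0.03582
x3 = 3.48778 − (-0.03582)·(3.48778 − 3.20000) / (-0.03582 − (-8.83200)) = 3.48778 − (-0.01031)/(8.79618) = 3.48895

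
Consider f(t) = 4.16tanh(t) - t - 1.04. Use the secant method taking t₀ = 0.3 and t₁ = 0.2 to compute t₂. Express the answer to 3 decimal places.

f(0.3) = -0.12814, f(0.2) = -0.41892
t₂ = 0.20000 − (-0.41892)·(0.20000 − 0.30000) / (-0.41892 − (-0.12814)) = 0.20000 − (0.04189)/(-0.29078) = 0.34407

0.344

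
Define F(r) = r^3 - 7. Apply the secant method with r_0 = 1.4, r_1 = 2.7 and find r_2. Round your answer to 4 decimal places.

F(1.4) = -4.256000, F(2.7) = 12.683000
r_2 = 2.700000 − 12.683000·(2.700000 − 1.400000) / (12.683000 − (-4.256000)) = 2.700000 − (16.487900)/(16.939000) = 1.726631

1.7266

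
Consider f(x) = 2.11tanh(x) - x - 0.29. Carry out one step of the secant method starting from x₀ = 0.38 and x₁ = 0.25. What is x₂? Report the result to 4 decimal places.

f(0.38) = 0.095313, f(0.25) = -0.023222
x₂ = 0.250000 − (-0.023222)·(0.250000 − 0.380000) / (-0.023222 − 0.095313) = 0.250000 − (0.003019)/(-0.118534) = 0.275468

0.2755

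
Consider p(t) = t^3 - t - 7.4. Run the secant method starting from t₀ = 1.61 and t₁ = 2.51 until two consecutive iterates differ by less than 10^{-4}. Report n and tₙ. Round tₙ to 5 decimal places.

p(1.61) = -4.8367190, p(2.51) = 5.9032510
t₂ = 2.5100000 − 5.9032510·(0.9000000)/(10.7399700) = 2.0153128;  |Δ| = 0.4946872
p(2.0153128) = -1.2301489
t₃ = 2.0153128 − (-1.2301489)·(-0.4946872)/(-7.1333999) = 2.1006212;  |Δ| = 0.0853084
p(2.1006212) = -0.2314005
t₄ = 2.1006212 − (-0.2314005)·(0.0853084)/(0.9987484) = 2.1203863;  |Δ| = 0.0197651
p(2.1203863) = 0.0129516
t₅ = 2.1203863 − 0.0129516·(0.0197651)/(0.2443520) = 2.1193387;  |Δ| = 0.0010476
p(2.1193387) = -0.0001243
t₆ = 2.1193387 − (-0.0001243)·(-0.0010476)/(-0.0130759) = 2.1193487;  |Δ| = 0.0000100
|t₆ − t₅| = 0.0000100 < 10^{-4}

n = 6, tₙ = 2.11935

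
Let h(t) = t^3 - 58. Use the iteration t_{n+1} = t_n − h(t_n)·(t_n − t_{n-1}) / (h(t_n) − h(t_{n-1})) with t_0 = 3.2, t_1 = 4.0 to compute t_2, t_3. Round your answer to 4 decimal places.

3.8463, 3.8701

h(3.2) = -25.232000, h(4.0) = 6.000000
t_2 = 4.000000 − 6.000000·(4.000000 − 3.200000) / (6.000000 − (-25.232000)) = 4.000000 − (4.800000)/(31.232000) = 3.846311
h(3.846311) = -1.097237
t_3 = 3.846311 − (-1.097237)·(3.846311 − 4.000000) / (-1.097237 − 6.000000) = 3.846311 − (0.168633)/(-7.097237) = 3.870072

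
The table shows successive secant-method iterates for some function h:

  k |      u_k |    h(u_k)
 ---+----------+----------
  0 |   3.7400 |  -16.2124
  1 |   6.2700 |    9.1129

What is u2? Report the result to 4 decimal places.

u2 = 6.2700 − 9.1129·(6.2700 − 3.7400) / (9.1129 − (-16.2124))
   = 6.2700 − (23.055637)/(25.325300) = 5.359620

5.3596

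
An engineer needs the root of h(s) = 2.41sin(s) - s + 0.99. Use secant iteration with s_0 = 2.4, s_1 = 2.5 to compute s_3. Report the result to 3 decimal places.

2.477

h(2.4) = 0.21787, h(2.5) = -0.06768
s_2 = 2.50000 − (-0.06768)·(2.50000 − 2.40000) / (-0.06768 − 0.21787) = 2.50000 − (-0.00677)/(-0.28555) = 2.47630
h(2.47630) = 0.00137
s_3 = 2.47630 − 0.00137·(2.47630 − 2.50000) / (0.00137 − (-0.06768)) = 2.47630 − (-0.00003)/(0.06906) = 2.47677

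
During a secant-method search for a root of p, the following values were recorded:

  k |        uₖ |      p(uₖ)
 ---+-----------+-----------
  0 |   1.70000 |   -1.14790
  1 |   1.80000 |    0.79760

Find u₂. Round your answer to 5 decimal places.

1.75900

u₂ = 1.80000 − 0.79760·(1.80000 − 1.70000) / (0.79760 − (-1.14790))
   = 1.80000 − (0.0797600)/(1.9455000) = 1.7590028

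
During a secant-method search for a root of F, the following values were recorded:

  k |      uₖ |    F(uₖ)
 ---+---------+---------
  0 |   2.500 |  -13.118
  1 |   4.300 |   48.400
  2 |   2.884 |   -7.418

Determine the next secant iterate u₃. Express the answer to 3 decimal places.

u₃ = 2.884 − (-7.418)·(2.884 − 4.300) / (-7.418 − 48.400)
   = 2.884 − (10.50389)/(-55.81800) = 3.07218

3.072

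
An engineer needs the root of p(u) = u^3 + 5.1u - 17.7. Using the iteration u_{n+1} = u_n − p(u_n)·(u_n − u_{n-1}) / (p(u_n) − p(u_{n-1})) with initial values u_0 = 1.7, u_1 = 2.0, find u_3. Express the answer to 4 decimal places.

1.9704

p(1.7) = -4.117000, p(2.0) = 0.500000
u_2 = 2.000000 − 0.500000·(2.000000 − 1.700000) / (0.500000 − (-4.117000)) = 2.000000 − (0.150000)/(4.617000) = 1.967511
p(1.967511) = -0.049257
u_3 = 1.967511 − (-0.049257)·(1.967511 − 2.000000) / (-0.049257 − 0.500000) = 1.967511 − (0.001600)/(-0.549257) = 1.970425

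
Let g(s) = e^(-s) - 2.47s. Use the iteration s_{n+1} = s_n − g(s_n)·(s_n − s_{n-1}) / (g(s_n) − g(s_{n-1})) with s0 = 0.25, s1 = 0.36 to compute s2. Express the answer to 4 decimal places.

0.3003

g(0.25) = 0.161301, g(0.36) = -0.191524
s2 = 0.360000 − (-0.191524)·(0.360000 − 0.250000) / (-0.191524 − 0.161301) = 0.360000 − (-0.021068)/(-0.352824) = 0.300289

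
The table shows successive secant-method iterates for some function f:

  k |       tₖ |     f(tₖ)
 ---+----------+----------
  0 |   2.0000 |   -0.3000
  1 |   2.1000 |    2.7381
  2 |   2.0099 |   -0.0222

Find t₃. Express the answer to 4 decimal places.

t₃ = 2.0099 − (-0.0222)·(2.0099 − 2.1000) / (-0.0222 − 2.7381)
   = 2.0099 − (0.002000)/(-2.760300) = 2.010625

2.0106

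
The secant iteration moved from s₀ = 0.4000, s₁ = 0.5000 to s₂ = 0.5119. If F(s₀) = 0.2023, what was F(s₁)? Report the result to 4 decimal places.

0.0215

The secant line through (0.4000, 0.2023) and (0.5000, F(s₁)) crosses zero at s₂ = 0.5119.
So (0.4000, 0.2023), (0.5000, F(s₁)), (0.5119, 0) are collinear:
F(s₁) = 0.2023 · (0.5000 − 0.5119) / (0.4000 − 0.5119) = 0.2023 · (-0.011900)/(-0.111900) = 0.021514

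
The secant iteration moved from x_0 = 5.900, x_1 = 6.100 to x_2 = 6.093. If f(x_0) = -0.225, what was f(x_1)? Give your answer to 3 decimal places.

The secant line through (5.900, -0.225) and (6.100, f(x_1)) crosses zero at x_2 = 6.093.
So (5.900, -0.225), (6.100, f(x_1)), (6.093, 0) are collinear:
f(x_1) = -0.225 · (6.100 − 6.093) / (5.900 − 6.093) = -0.225 · (0.00700)/(-0.19300) = 0.00816

0.008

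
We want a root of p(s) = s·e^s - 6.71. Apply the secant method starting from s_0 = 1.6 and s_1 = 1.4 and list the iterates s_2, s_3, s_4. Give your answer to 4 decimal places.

1.4919, 1.4994, 1.4989

p(1.6) = 1.214852, p(1.4) = -1.032720
s_2 = 1.400000 − (-1.032720)·(1.400000 − 1.600000) / (-1.032720 − 1.214852) = 1.400000 − (0.206544)/(-2.247572) = 1.491897
p(1.491897) = -0.077746
s_3 = 1.491897 − (-0.077746)·(1.491897 − 1.400000) / (-0.077746 − (-1.032720)) = 1.491897 − (-0.007145)/(0.954974) = 1.499378
p(1.499378) = 0.005568
s_4 = 1.499378 − 0.005568·(1.499378 − 1.491897) / (0.005568 − (-0.077746)) = 1.499378 − (0.000042)/(0.083314) = 1.498878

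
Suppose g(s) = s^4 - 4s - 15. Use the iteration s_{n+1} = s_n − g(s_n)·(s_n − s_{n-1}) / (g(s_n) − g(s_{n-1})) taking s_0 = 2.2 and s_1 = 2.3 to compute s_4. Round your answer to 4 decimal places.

g(2.2) = -0.374400, g(2.3) = 3.784100
s_2 = 2.300000 − 3.784100·(2.300000 − 2.200000) / (3.784100 − (-0.374400)) = 2.300000 − (0.378410)/(4.158500) = 2.209003
g(2.209003) = -0.024586
s_3 = 2.209003 − (-0.024586)·(2.209003 − 2.300000) / (-0.024586 − 3.784100) = 2.209003 − (0.002237)/(-3.808686) = 2.209591
g(2.209591) = -0.001598
s_4 = 2.209591 − (-0.001598)·(2.209591 − 2.209003) / (-0.001598 − (-0.024586)) = 2.209591 − (-0.000001)/(0.022988) = 2.209632

2.2096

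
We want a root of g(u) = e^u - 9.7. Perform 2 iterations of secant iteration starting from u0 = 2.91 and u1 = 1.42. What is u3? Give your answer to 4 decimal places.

2.4106

g(2.91) = 8.656799, g(1.42) = -5.562880
u2 = 1.420000 − (-5.562880)·(1.420000 − 2.910000) / (-5.562880 − 8.656799) = 1.420000 − (8.288691)/(-14.219678) = 2.002903
g(2.002903) = -2.289464
u3 = 2.002903 − (-2.289464)·(2.002903 − 1.420000) / (-2.289464 − (-5.562880)) = 2.002903 − (-1.334535)/(3.273416) = 2.410592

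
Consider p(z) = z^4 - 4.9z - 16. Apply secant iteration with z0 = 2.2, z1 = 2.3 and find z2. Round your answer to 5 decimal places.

p(2.2) = -3.3544000, p(2.3) = 0.7141000
z2 = 2.3000000 − 0.7141000·(2.3000000 − 2.2000000) / (0.7141000 − (-3.3544000)) = 2.3000000 − (0.0714100)/(4.0685000) = 2.2824481

2.28245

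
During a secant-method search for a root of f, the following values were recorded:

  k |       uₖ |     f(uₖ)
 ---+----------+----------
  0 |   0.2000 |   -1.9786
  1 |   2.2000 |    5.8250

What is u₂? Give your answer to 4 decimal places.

u₂ = 2.2000 − 5.8250·(2.2000 − 0.2000) / (5.8250 − (-1.9786))
   = 2.2000 − (11.650000)/(7.803600) = 0.707099

0.7071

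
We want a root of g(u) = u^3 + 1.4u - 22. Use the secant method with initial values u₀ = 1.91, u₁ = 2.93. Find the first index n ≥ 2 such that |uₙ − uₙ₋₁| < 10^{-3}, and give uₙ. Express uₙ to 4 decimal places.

n = 5, uₙ = 2.6357

g(1.91) = -12.358129, g(2.93) = 7.255757
u₂ = 2.930000 − 7.255757·(1.020000)/(19.613886) = 2.552672;  |Δ| = 0.377328
g(2.552672) = -1.792710
u₃ = 2.552672 − (-1.792710)·(-0.377328)/(-9.048467) = 2.627429;  |Δ| = 0.074757
g(2.627429) = -0.183446
u₄ = 2.627429 − (-0.183446)·(0.074757)/(1.609264) = 2.635951;  |Δ| = 0.008522
g(2.635951) = 0.005547
u₅ = 2.635951 − 0.005547·(0.008522)/(0.188993) = 2.635701;  |Δ| = 0.000250
|u₅ − u₄| = 0.000250 < 10^{-3}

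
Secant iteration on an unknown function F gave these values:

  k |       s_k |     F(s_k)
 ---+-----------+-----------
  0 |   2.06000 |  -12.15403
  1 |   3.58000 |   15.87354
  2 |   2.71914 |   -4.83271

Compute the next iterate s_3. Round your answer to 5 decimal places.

2.92006

s_3 = 2.71914 − (-4.83271)·(2.71914 − 3.58000) / (-4.83271 − 15.87354)
   = 2.71914 − (4.1602867)/(-20.7062500) = 2.9200594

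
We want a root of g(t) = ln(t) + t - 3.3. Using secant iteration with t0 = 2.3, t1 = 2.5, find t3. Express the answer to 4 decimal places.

2.4173

g(2.3) = -0.167091, g(2.5) = 0.116291
t2 = 2.500000 − 0.116291·(2.500000 − 2.300000) / (0.116291 − (-0.167091)) = 2.500000 − (0.023258)/(0.283382) = 2.417926
g(2.417926) = 0.000837
t3 = 2.417926 − 0.000837·(2.417926 − 2.500000) / (0.000837 − 0.116291) = 2.417926 − (-0.000069)/(-0.115454) = 2.417332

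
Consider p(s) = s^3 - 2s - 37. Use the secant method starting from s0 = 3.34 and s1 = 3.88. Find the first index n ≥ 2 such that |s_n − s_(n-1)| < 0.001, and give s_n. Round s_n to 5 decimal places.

p(3.34) = -6.4202960, p(3.88) = 13.6510720
s2 = 3.8800000 − 13.6510720·(0.5400000)/(20.0713680) = 3.5127316;  |Δ| = 0.3672684
p(3.5127316) = -0.6808723
s3 = 3.5127316 − (-0.6808723)·(-0.3672684)/(-14.3319443) = 3.5301796;  |Δ| = 0.0174479
p(3.5301796) = -0.0666696
s4 = 3.5301796 − (-0.0666696)·(0.0174479)/(0.6142027) = 3.5320735;  |Δ| = 0.0018939
p(3.5320735) = 0.0003874
s5 = 3.5320735 − 0.0003874·(0.0018939)/(0.0670570) = 3.5320625;  |Δ| = 0.0000109
|s5 − s4| = 0.0000109 < 0.001

n = 5, s_n = 3.53206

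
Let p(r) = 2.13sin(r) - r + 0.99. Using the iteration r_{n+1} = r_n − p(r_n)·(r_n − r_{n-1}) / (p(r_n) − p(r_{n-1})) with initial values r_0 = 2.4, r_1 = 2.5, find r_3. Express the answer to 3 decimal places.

2.411

p(2.4) = 0.02874, p(2.5) = -0.23525
r_2 = 2.50000 − (-0.23525)·(2.50000 − 2.40000) / (-0.23525 − 0.02874) = 2.50000 − (-0.02353)/(-0.26399) = 2.41089
p(2.41089) = 0.00067
r_3 = 2.41089 − 0.00067·(2.41089 − 2.50000) / (0.00067 − (-0.23525)) = 2.41089 − (-0.00006)/(0.23592) = 2.41114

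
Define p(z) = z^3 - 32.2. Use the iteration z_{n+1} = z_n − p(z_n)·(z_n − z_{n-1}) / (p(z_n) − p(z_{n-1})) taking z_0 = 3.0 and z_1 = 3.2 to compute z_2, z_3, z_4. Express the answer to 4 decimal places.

p(3.0) = -5.200000, p(3.2) = 0.568000
z_2 = 3.200000 − 0.568000·(3.200000 − 3.000000) / (0.568000 − (-5.200000)) = 3.200000 − (0.113600)/(5.768000) = 3.180305
p(3.180305) = -0.033310
z_3 = 3.180305 − (-0.033310)·(3.180305 − 3.200000) / (-0.033310 − 0.568000) = 3.180305 − (0.000656)/(-0.601310) = 3.181396
p(3.181396) = -0.000194
z_4 = 3.181396 − (-0.000194)·(3.181396 − 3.180305) / (-0.000194 − (-0.033310)) = 3.181396 − (0.000000)/(0.033116) = 3.181403

3.1803, 3.1814, 3.1814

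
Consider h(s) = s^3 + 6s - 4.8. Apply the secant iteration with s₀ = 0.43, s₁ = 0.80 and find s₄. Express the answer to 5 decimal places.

0.73407

h(0.43) = -2.1404930, h(0.80) = 0.5120000
s₂ = 0.8000000 − 0.5120000·(0.8000000 − 0.4300000) / (0.5120000 − (-2.1404930)) = 0.8000000 − (0.1894400)/(2.6524930) = 0.7285804
h(0.7285804) = -0.0417657
s₃ = 0.7285804 − (-0.0417657)·(0.7285804 − 0.8000000) / (-0.0417657 − 0.5120000) = 0.7285804 − (0.0029829)/(-0.5537657) = 0.7339670
h(0.7339670) = -0.0008048
s₄ = 0.7339670 − (-0.0008048)·(0.7339670 − 0.7285804) / (-0.0008048 − (-0.0417657)) = 0.7339670 − (-0.0000043)/(0.0409610) = 0.7340728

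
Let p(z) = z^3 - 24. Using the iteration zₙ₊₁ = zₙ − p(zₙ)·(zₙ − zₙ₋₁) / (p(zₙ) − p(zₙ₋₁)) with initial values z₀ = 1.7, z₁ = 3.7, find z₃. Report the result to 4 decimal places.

2.7963

p(1.7) = -19.087000, p(3.7) = 26.653000
z₂ = 3.700000 − 26.653000·(3.700000 − 1.700000) / (26.653000 − (-19.087000)) = 3.700000 − (53.306000)/(45.740000) = 2.534587
p(2.534587) = -7.717484
z₃ = 2.534587 − (-7.717484)·(2.534587 − 3.700000) / (-7.717484 − 26.653000) = 2.534587 − (8.994058)/(-34.370484) = 2.796266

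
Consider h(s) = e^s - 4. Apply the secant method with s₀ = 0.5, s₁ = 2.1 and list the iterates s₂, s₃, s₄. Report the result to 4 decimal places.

1.0772, 1.2852, 1.4030

h(0.5) = -2.351279, h(2.1) = 4.166170
s₂ = 2.100000 − 4.166170·(2.100000 − 0.500000) / (4.166170 − (-2.351279)) = 2.100000 − (6.665872)/(6.517449) = 1.077227
h(1.077227) = -1.063475
s₃ = 1.077227 − (-1.063475)·(1.077227 − 2.100000) / (-1.063475 − 4.166170) = 1.077227 − (1.087694)/(-5.229645) = 1.285213
h(1.285213) = -0.384562
s₄ = 1.285213 − (-0.384562)·(1.285213 − 1.077227) / (-0.384562 − (-1.063475)) = 1.285213 − (-0.079984)/(0.678913) = 1.403024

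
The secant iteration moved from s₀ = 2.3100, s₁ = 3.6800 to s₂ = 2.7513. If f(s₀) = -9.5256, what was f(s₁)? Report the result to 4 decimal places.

20.0463

The secant line through (2.3100, -9.5256) and (3.6800, f(s₁)) crosses zero at s₂ = 2.7513.
So (2.3100, -9.5256), (3.6800, f(s₁)), (2.7513, 0) are collinear:
f(s₁) = -9.5256 · (3.6800 − 2.7513) / (2.3100 − 2.7513) = -9.5256 · (0.928700)/(-0.441300) = 20.046283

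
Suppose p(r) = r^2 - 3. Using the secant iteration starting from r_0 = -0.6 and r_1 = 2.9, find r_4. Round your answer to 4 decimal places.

p(-0.6) = -2.640000, p(2.9) = 5.410000
r_2 = 2.900000 − 5.410000·(2.900000 − (-0.600000)) / (5.410000 − (-2.640000)) = 2.900000 − (18.935000)/(8.050000) = 0.547826
p(0.547826) = -2.699887
r_3 = 0.547826 − (-2.699887)·(0.547826 − 2.900000) / (-2.699887 − 5.410000) = 0.547826 − (6.350603)/(-8.109887) = 1.330895
p(1.330895) = -1.228718
r_4 = 1.330895 − (-1.228718)·(1.330895 − 0.547826) / (-1.228718 − (-2.699887)) = 1.330895 − (-0.962171)/(1.471169) = 1.984913

1.9849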